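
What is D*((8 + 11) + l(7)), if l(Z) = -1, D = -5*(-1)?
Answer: 90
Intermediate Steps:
D = 5
D*((8 + 11) + l(7)) = 5*((8 + 11) - 1) = 5*(19 - 1) = 5*18 = 90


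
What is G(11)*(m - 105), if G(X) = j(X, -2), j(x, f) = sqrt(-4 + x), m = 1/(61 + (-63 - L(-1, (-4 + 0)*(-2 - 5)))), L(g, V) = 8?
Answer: -1051*sqrt(7)/10 ≈ -278.07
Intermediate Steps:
m = -1/10 (m = 1/(61 + (-63 - 1*8)) = 1/(61 + (-63 - 8)) = 1/(61 - 71) = 1/(-10) = -1/10 ≈ -0.10000)
G(X) = sqrt(-4 + X)
G(11)*(m - 105) = sqrt(-4 + 11)*(-1/10 - 105) = sqrt(7)*(-1051/10) = -1051*sqrt(7)/10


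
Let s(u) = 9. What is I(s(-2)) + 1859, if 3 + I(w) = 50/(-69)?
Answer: 128014/69 ≈ 1855.3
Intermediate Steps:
I(w) = -257/69 (I(w) = -3 + 50/(-69) = -3 + 50*(-1/69) = -3 - 50/69 = -257/69)
I(s(-2)) + 1859 = -257/69 + 1859 = 128014/69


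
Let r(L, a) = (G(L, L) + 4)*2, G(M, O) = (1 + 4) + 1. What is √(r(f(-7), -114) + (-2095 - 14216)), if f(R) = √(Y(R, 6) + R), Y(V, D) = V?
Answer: I*√16291 ≈ 127.64*I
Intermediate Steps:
G(M, O) = 6 (G(M, O) = 5 + 1 = 6)
f(R) = √2*√R (f(R) = √(R + R) = √(2*R) = √2*√R)
r(L, a) = 20 (r(L, a) = (6 + 4)*2 = 10*2 = 20)
√(r(f(-7), -114) + (-2095 - 14216)) = √(20 + (-2095 - 14216)) = √(20 - 16311) = √(-16291) = I*√16291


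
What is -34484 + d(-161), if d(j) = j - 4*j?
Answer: -34001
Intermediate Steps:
d(j) = -3*j (d(j) = j - 4*j = -3*j)
-34484 + d(-161) = -34484 - 3*(-161) = -34484 + 483 = -34001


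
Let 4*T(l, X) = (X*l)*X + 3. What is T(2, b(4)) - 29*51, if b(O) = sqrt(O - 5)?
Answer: -5915/4 ≈ -1478.8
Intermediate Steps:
b(O) = sqrt(-5 + O)
T(l, X) = 3/4 + l*X**2/4 (T(l, X) = ((X*l)*X + 3)/4 = (l*X**2 + 3)/4 = (3 + l*X**2)/4 = 3/4 + l*X**2/4)
T(2, b(4)) - 29*51 = (3/4 + (1/4)*2*(sqrt(-5 + 4))**2) - 29*51 = (3/4 + (1/4)*2*(sqrt(-1))**2) - 1479 = (3/4 + (1/4)*2*I**2) - 1479 = (3/4 + (1/4)*2*(-1)) - 1479 = (3/4 - 1/2) - 1479 = 1/4 - 1479 = -5915/4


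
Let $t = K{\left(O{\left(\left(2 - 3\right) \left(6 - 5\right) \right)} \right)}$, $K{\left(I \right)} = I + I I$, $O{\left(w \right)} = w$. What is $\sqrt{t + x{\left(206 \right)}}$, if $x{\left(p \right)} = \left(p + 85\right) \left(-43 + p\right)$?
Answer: $\sqrt{47433} \approx 217.79$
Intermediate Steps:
$x{\left(p \right)} = \left(-43 + p\right) \left(85 + p\right)$ ($x{\left(p \right)} = \left(85 + p\right) \left(-43 + p\right) = \left(-43 + p\right) \left(85 + p\right)$)
$K{\left(I \right)} = I + I^{2}$
$t = 0$ ($t = \left(2 - 3\right) \left(6 - 5\right) \left(1 + \left(2 - 3\right) \left(6 - 5\right)\right) = \left(-1\right) 1 \left(1 - 1\right) = - (1 - 1) = \left(-1\right) 0 = 0$)
$\sqrt{t + x{\left(206 \right)}} = \sqrt{0 + \left(-3655 + 206^{2} + 42 \cdot 206\right)} = \sqrt{0 + \left(-3655 + 42436 + 8652\right)} = \sqrt{0 + 47433} = \sqrt{47433}$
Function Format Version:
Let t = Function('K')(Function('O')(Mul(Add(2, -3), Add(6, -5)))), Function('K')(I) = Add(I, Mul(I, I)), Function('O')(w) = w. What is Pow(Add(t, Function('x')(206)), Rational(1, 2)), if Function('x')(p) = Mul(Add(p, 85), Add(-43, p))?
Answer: Pow(47433, Rational(1, 2)) ≈ 217.79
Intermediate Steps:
Function('x')(p) = Mul(Add(-43, p), Add(85, p)) (Function('x')(p) = Mul(Add(85, p), Add(-43, p)) = Mul(Add(-43, p), Add(85, p)))
Function('K')(I) = Add(I, Pow(I, 2))
t = 0 (t = Mul(Mul(Add(2, -3), Add(6, -5)), Add(1, Mul(Add(2, -3), Add(6, -5)))) = Mul(Mul(-1, 1), Add(1, Mul(-1, 1))) = Mul(-1, Add(1, -1)) = Mul(-1, 0) = 0)
Pow(Add(t, Function('x')(206)), Rational(1, 2)) = Pow(Add(0, Add(-3655, Pow(206, 2), Mul(42, 206))), Rational(1, 2)) = Pow(Add(0, Add(-3655, 42436, 8652)), Rational(1, 2)) = Pow(Add(0, 47433), Rational(1, 2)) = Pow(47433, Rational(1, 2))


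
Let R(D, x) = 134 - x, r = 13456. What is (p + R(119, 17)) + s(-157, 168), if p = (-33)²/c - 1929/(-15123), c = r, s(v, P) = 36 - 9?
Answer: 9781906081/67831696 ≈ 144.21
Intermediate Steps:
s(v, P) = 27
c = 13456
p = 14141857/67831696 (p = (-33)²/13456 - 1929/(-15123) = 1089*(1/13456) - 1929*(-1/15123) = 1089/13456 + 643/5041 = 14141857/67831696 ≈ 0.20848)
(p + R(119, 17)) + s(-157, 168) = (14141857/67831696 + (134 - 1*17)) + 27 = (14141857/67831696 + (134 - 17)) + 27 = (14141857/67831696 + 117) + 27 = 7950450289/67831696 + 27 = 9781906081/67831696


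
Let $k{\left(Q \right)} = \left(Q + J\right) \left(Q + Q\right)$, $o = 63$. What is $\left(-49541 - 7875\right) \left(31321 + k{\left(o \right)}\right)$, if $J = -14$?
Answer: $-2152812920$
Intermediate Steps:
$k{\left(Q \right)} = 2 Q \left(-14 + Q\right)$ ($k{\left(Q \right)} = \left(Q - 14\right) \left(Q + Q\right) = \left(-14 + Q\right) 2 Q = 2 Q \left(-14 + Q\right)$)
$\left(-49541 - 7875\right) \left(31321 + k{\left(o \right)}\right) = \left(-49541 - 7875\right) \left(31321 + 2 \cdot 63 \left(-14 + 63\right)\right) = - 57416 \left(31321 + 2 \cdot 63 \cdot 49\right) = - 57416 \left(31321 + 6174\right) = \left(-57416\right) 37495 = -2152812920$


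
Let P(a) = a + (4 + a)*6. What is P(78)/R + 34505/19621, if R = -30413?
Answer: 1038216595/596733473 ≈ 1.7398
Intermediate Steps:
P(a) = 24 + 7*a (P(a) = a + (24 + 6*a) = 24 + 7*a)
P(78)/R + 34505/19621 = (24 + 7*78)/(-30413) + 34505/19621 = (24 + 546)*(-1/30413) + 34505*(1/19621) = 570*(-1/30413) + 34505/19621 = -570/30413 + 34505/19621 = 1038216595/596733473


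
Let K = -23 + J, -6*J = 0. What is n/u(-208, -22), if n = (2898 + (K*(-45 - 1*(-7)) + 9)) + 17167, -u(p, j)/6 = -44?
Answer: 5237/66 ≈ 79.349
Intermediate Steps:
J = 0 (J = -1/6*0 = 0)
u(p, j) = 264 (u(p, j) = -6*(-44) = 264)
K = -23 (K = -23 + 0 = -23)
n = 20948 (n = (2898 + (-23*(-45 - 1*(-7)) + 9)) + 17167 = (2898 + (-23*(-45 + 7) + 9)) + 17167 = (2898 + (-23*(-38) + 9)) + 17167 = (2898 + (874 + 9)) + 17167 = (2898 + 883) + 17167 = 3781 + 17167 = 20948)
n/u(-208, -22) = 20948/264 = 20948*(1/264) = 5237/66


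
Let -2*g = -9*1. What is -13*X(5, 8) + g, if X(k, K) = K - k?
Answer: -69/2 ≈ -34.500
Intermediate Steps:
g = 9/2 (g = -(-9)/2 = -½*(-9) = 9/2 ≈ 4.5000)
-13*X(5, 8) + g = -13*(8 - 1*5) + 9/2 = -13*(8 - 5) + 9/2 = -13*3 + 9/2 = -39 + 9/2 = -69/2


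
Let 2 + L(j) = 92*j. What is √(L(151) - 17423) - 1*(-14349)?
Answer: 14349 + I*√3533 ≈ 14349.0 + 59.439*I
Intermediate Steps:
L(j) = -2 + 92*j
√(L(151) - 17423) - 1*(-14349) = √((-2 + 92*151) - 17423) - 1*(-14349) = √((-2 + 13892) - 17423) + 14349 = √(13890 - 17423) + 14349 = √(-3533) + 14349 = I*√3533 + 14349 = 14349 + I*√3533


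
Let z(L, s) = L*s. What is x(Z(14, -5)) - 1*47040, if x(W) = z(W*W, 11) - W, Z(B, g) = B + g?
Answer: -46158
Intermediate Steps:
x(W) = -W + 11*W² (x(W) = (W*W)*11 - W = W²*11 - W = 11*W² - W = -W + 11*W²)
x(Z(14, -5)) - 1*47040 = (14 - 5)*(-1 + 11*(14 - 5)) - 1*47040 = 9*(-1 + 11*9) - 47040 = 9*(-1 + 99) - 47040 = 9*98 - 47040 = 882 - 47040 = -46158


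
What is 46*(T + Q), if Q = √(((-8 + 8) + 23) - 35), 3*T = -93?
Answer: -1426 + 92*I*√3 ≈ -1426.0 + 159.35*I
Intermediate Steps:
T = -31 (T = (⅓)*(-93) = -31)
Q = 2*I*√3 (Q = √((0 + 23) - 35) = √(23 - 35) = √(-12) = 2*I*√3 ≈ 3.4641*I)
46*(T + Q) = 46*(-31 + 2*I*√3) = -1426 + 92*I*√3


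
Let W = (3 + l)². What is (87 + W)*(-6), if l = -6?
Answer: -576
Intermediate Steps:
W = 9 (W = (3 - 6)² = (-3)² = 9)
(87 + W)*(-6) = (87 + 9)*(-6) = 96*(-6) = -576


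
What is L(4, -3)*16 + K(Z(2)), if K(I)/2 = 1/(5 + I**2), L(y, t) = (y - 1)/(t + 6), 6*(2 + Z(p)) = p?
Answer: 569/35 ≈ 16.257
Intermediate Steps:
Z(p) = -2 + p/6
L(y, t) = (-1 + y)/(6 + t)
K(I) = 2/(5 + I**2)
L(4, -3)*16 + K(Z(2)) = ((-1 + 4)/(6 - 3))*16 + 2/(5 + (-2 + (1/6)*2)**2) = (3/3)*16 + 2/(5 + (-2 + 1/3)**2) = ((1/3)*3)*16 + 2/(5 + (-5/3)**2) = 1*16 + 2/(5 + 25/9) = 16 + 2/(70/9) = 16 + 2*(9/70) = 16 + 9/35 = 569/35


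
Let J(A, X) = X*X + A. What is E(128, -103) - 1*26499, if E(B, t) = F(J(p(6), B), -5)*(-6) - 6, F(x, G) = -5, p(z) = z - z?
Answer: -26475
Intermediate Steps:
p(z) = 0
J(A, X) = A + X**2 (J(A, X) = X**2 + A = A + X**2)
E(B, t) = 24 (E(B, t) = -5*(-6) - 6 = 30 - 6 = 24)
E(128, -103) - 1*26499 = 24 - 1*26499 = 24 - 26499 = -26475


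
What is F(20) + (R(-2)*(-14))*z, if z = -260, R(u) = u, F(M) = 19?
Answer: -7261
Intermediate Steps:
F(20) + (R(-2)*(-14))*z = 19 - 2*(-14)*(-260) = 19 + 28*(-260) = 19 - 7280 = -7261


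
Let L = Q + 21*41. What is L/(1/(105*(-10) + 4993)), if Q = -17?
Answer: 3327892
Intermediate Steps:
L = 844 (L = -17 + 21*41 = -17 + 861 = 844)
L/(1/(105*(-10) + 4993)) = 844/(1/(105*(-10) + 4993)) = 844/(1/(-1050 + 4993)) = 844/(1/3943) = 844*3943 = 3327892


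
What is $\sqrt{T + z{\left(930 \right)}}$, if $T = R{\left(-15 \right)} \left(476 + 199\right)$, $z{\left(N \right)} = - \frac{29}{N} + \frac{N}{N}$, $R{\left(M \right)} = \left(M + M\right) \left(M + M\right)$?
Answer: $\frac{\sqrt{525427587930}}{930} \approx 779.42$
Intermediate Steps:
$R{\left(M \right)} = 4 M^{2}$ ($R{\left(M \right)} = 2 M 2 M = 4 M^{2}$)
$z{\left(N \right)} = 1 - \frac{29}{N}$ ($z{\left(N \right)} = - \frac{29}{N} + 1 = 1 - \frac{29}{N}$)
$T = 607500$ ($T = 4 \left(-15\right)^{2} \left(476 + 199\right) = 4 \cdot 225 \cdot 675 = 900 \cdot 675 = 607500$)
$\sqrt{T + z{\left(930 \right)}} = \sqrt{607500 + \frac{-29 + 930}{930}} = \sqrt{607500 + \frac{1}{930} \cdot 901} = \sqrt{607500 + \frac{901}{930}} = \sqrt{\frac{564975901}{930}} = \frac{\sqrt{525427587930}}{930}$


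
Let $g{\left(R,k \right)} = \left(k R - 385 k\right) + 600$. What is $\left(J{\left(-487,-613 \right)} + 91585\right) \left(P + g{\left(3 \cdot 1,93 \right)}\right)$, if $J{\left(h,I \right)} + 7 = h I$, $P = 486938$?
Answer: $176333949308$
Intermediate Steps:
$g{\left(R,k \right)} = 600 - 385 k + R k$ ($g{\left(R,k \right)} = \left(R k - 385 k\right) + 600 = \left(- 385 k + R k\right) + 600 = 600 - 385 k + R k$)
$J{\left(h,I \right)} = -7 + I h$ ($J{\left(h,I \right)} = -7 + h I = -7 + I h$)
$\left(J{\left(-487,-613 \right)} + 91585\right) \left(P + g{\left(3 \cdot 1,93 \right)}\right) = \left(\left(-7 - -298531\right) + 91585\right) \left(486938 + \left(600 - 35805 + 3 \cdot 1 \cdot 93\right)\right) = \left(\left(-7 + 298531\right) + 91585\right) \left(486938 + \left(600 - 35805 + 3 \cdot 93\right)\right) = \left(298524 + 91585\right) \left(486938 + \left(600 - 35805 + 279\right)\right) = 390109 \left(486938 - 34926\right) = 390109 \cdot 452012 = 176333949308$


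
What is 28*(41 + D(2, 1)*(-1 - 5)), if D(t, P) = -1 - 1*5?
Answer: 2156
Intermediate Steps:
D(t, P) = -6 (D(t, P) = -1 - 5 = -6)
28*(41 + D(2, 1)*(-1 - 5)) = 28*(41 - 6*(-1 - 5)) = 28*(41 - 6*(-6)) = 28*(41 + 36) = 28*77 = 2156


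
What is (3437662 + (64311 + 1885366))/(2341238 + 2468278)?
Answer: 5387339/4809516 ≈ 1.1201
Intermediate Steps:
(3437662 + (64311 + 1885366))/(2341238 + 2468278) = (3437662 + 1949677)/4809516 = 5387339*(1/4809516) = 5387339/4809516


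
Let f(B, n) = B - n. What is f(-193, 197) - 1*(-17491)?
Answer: 17101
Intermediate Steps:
f(-193, 197) - 1*(-17491) = (-193 - 1*197) - 1*(-17491) = (-193 - 197) + 17491 = -390 + 17491 = 17101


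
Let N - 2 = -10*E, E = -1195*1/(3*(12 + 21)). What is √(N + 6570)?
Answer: 7*√148742/33 ≈ 81.809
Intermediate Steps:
E = -1195/99 (E = -1195/(3*33) = -1195/99 ≈ -12.071)
N = 12148/99 (N = 2 - 10*(-1195/99) = 2 + 11950/99 = 12148/99 ≈ 122.71)
√(N + 6570) = √(12148/99 + 6570) = √(662578/99) = 7*√148742/33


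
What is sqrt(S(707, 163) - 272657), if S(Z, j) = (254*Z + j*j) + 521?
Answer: I*sqrt(65989) ≈ 256.88*I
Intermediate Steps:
S(Z, j) = 521 + j**2 + 254*Z (S(Z, j) = (254*Z + j**2) + 521 = (j**2 + 254*Z) + 521 = 521 + j**2 + 254*Z)
sqrt(S(707, 163) - 272657) = sqrt((521 + 163**2 + 254*707) - 272657) = sqrt((521 + 26569 + 179578) - 272657) = sqrt(206668 - 272657) = sqrt(-65989) = I*sqrt(65989)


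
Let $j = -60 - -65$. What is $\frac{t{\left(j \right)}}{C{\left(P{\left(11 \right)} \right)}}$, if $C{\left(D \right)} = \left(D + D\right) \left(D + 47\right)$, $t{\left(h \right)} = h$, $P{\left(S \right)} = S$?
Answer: $\frac{5}{1276} \approx 0.0039185$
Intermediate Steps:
$j = 5$ ($j = -60 + 65 = 5$)
$C{\left(D \right)} = 2 D \left(47 + D\right)$
$\frac{t{\left(j \right)}}{C{\left(P{\left(11 \right)} \right)}} = \frac{5}{2 \cdot 11 \left(47 + 11\right)} = \frac{5}{2 \cdot 11 \cdot 58} = \frac{5}{1276}$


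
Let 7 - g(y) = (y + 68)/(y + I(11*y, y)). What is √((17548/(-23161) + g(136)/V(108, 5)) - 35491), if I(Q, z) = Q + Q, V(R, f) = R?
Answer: I*√24674384971255866/833796 ≈ 188.39*I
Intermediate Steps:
I(Q, z) = 2*Q
g(y) = 7 - (68 + y)/(23*y) (g(y) = 7 - (y + 68)/(y + 2*(11*y)) = 7 - (68 + y)/(y + 22*y) = 7 - (68 + y)/(23*y))
√((17548/(-23161) + g(136)/V(108, 5)) - 35491) = √((17548/(-23161) + ((4/23)*(-17 + 40*136)/136)/108) - 35491) = √((17548*(-1/23161) + ((4/23)*(1/136)*(-17 + 5440))*(1/108)) - 35491) = √((-17548/23161 + ((4/23)*(1/136)*5423)*(1/108)) - 35491) = √((-17548/23161 + (319/46)*(1/108)) - 35491) = √((-17548/23161 + 319/4968) - 35491) = √(-3469135/5002776 - 35491) = √(-177556992151/5002776) = I*√24674384971255866/833796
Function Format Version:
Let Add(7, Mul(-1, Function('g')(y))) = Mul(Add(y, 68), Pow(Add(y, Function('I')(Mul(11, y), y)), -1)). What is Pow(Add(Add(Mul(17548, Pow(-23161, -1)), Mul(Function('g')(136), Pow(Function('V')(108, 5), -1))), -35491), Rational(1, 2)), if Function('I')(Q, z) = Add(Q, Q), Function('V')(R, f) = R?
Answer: Mul(Rational(1, 833796), I, Pow(24674384971255866, Rational(1, 2))) ≈ Mul(188.39, I)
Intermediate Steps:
Function('I')(Q, z) = Mul(2, Q)
Function('g')(y) = Add(7, Mul(Rational(-1, 23), Pow(y, -1), Add(68, y))) (Function('g')(y) = Add(7, Mul(-1, Mul(Add(y, 68), Pow(Add(y, Mul(2, Mul(11, y))), -1)))) = Add(7, Mul(-1, Mul(Add(68, y), Pow(Add(y, Mul(22, y)), -1)))) = Add(7, Mul(-1, Mul(Add(68, y), Pow(Mul(23, y), -1)))) = Add(7, Mul(-1, Mul(Add(68, y), Mul(Rational(1, 23), Pow(y, -1))))) = Add(7, Mul(-1, Mul(Rational(1, 23), Pow(y, -1), Add(68, y)))) = Add(7, Mul(Rational(-1, 23), Pow(y, -1), Add(68, y))))
Pow(Add(Add(Mul(17548, Pow(-23161, -1)), Mul(Function('g')(136), Pow(Function('V')(108, 5), -1))), -35491), Rational(1, 2)) = Pow(Add(Add(Mul(17548, Pow(-23161, -1)), Mul(Mul(Rational(4, 23), Pow(136, -1), Add(-17, Mul(40, 136))), Pow(108, -1))), -35491), Rational(1, 2)) = Pow(Add(Add(Mul(17548, Rational(-1, 23161)), Mul(Mul(Rational(4, 23), Rational(1, 136), Add(-17, 5440)), Rational(1, 108))), -35491), Rational(1, 2)) = Pow(Add(Add(Rational(-17548, 23161), Mul(Mul(Rational(4, 23), Rational(1, 136), 5423), Rational(1, 108))), -35491), Rational(1, 2)) = Pow(Add(Add(Rational(-17548, 23161), Mul(Rational(319, 46), Rational(1, 108))), -35491), Rational(1, 2)) = Pow(Add(Add(Rational(-17548, 23161), Rational(319, 4968)), -35491), Rational(1, 2)) = Pow(Add(Rational(-3469135, 5002776), -35491), Rational(1, 2)) = Pow(Rational(-177556992151, 5002776), Rational(1, 2)) = Mul(Rational(1, 833796), I, Pow(24674384971255866, Rational(1, 2)))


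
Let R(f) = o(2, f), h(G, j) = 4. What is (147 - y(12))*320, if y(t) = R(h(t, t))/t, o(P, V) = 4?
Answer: 140800/3 ≈ 46933.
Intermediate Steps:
R(f) = 4
y(t) = 4/t
(147 - y(12))*320 = (147 - 4/12)*320 = (147 - 1*⅓)*320 = (147 - ⅓)*320 = (440/3)*320 = 140800/3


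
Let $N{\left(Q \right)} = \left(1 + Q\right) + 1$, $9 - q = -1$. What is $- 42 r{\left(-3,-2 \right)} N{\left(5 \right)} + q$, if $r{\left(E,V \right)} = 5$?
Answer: $-1460$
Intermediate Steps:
$q = 10$ ($q = 9 - -1 = 9 + 1 = 10$)
$N{\left(Q \right)} = 2 + Q$
$- 42 r{\left(-3,-2 \right)} N{\left(5 \right)} + q = - 42 \cdot 5 \left(2 + 5\right) + 10 = - 42 \cdot 5 \cdot 7 + 10 = \left(-42\right) 35 + 10 = -1470 + 10 = -1460$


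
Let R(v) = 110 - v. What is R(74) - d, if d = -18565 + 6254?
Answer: 12347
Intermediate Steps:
d = -12311
R(74) - d = (110 - 1*74) - 1*(-12311) = (110 - 74) + 12311 = 36 + 12311 = 12347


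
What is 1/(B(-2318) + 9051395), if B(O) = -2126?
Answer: 1/9049269 ≈ 1.1051e-7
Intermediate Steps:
1/(B(-2318) + 9051395) = 1/(-2126 + 9051395) = 1/9049269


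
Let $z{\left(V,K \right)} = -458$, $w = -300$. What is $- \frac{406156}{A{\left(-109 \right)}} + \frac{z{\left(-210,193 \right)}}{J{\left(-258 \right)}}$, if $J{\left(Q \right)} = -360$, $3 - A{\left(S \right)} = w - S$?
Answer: $- \frac{36531827}{17460} \approx -2092.3$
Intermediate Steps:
$A{\left(S \right)} = 303 + S$ ($A{\left(S \right)} = 3 - \left(-300 - S\right) = 3 + \left(300 + S\right) = 303 + S$)
$- \frac{406156}{A{\left(-109 \right)}} + \frac{z{\left(-210,193 \right)}}{J{\left(-258 \right)}} = - \frac{406156}{303 - 109} - \frac{458}{-360} = - \frac{406156}{194} - - \frac{229}{180} = \left(-406156\right) \frac{1}{194} + \frac{229}{180} = - \frac{203078}{97} + \frac{229}{180} = - \frac{36531827}{17460}$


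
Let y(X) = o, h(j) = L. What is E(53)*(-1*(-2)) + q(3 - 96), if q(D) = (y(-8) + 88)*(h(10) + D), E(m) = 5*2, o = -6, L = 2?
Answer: -7442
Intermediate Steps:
h(j) = 2
E(m) = 10
y(X) = -6
q(D) = 164 + 82*D (q(D) = (-6 + 88)*(2 + D) = 82*(2 + D) = 164 + 82*D)
E(53)*(-1*(-2)) + q(3 - 96) = 10*(-1*(-2)) + (164 + 82*(3 - 96)) = 10*2 + (164 + 82*(-93)) = 20 + (164 - 7626) = 20 - 7462 = -7442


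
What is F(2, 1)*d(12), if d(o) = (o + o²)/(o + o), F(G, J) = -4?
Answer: -26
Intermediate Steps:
d(o) = (o + o²)/(2*o) (d(o) = (o + o²)/((2*o)) = (o + o²)*(1/(2*o)) = (o + o²)/(2*o))
F(2, 1)*d(12) = -4*(½ + (½)*12) = -4*(½ + 6) = -4*13/2 = -26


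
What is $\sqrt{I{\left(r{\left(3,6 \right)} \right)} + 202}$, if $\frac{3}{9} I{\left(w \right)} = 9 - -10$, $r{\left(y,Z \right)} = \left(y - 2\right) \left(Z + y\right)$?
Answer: $\sqrt{259} \approx 16.093$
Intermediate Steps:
$r{\left(y,Z \right)} = \left(-2 + y\right) \left(Z + y\right)$
$I{\left(w \right)} = 57$ ($I{\left(w \right)} = 3 \left(9 - -10\right) = 3 \left(9 + 10\right) = 3 \cdot 19 = 57$)
$\sqrt{I{\left(r{\left(3,6 \right)} \right)} + 202} = \sqrt{57 + 202} = \sqrt{259}$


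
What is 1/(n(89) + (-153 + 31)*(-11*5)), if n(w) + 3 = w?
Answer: 1/6796 ≈ 0.00014715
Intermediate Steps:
n(w) = -3 + w
1/(n(89) + (-153 + 31)*(-11*5)) = 1/((-3 + 89) + (-153 + 31)*(-11*5)) = 1/(86 - 122*(-55)) = 1/(86 + 6710) = 1/6796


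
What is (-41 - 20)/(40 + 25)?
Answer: -61/65 ≈ -0.93846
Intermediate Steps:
(-41 - 20)/(40 + 25) = -61/65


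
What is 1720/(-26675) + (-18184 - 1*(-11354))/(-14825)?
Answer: 250706/632731 ≈ 0.39623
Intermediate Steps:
1720/(-26675) + (-18184 - 1*(-11354))/(-14825) = 1720*(-1/26675) + (-18184 + 11354)*(-1/14825) = -344/5335 - 6830*(-1/14825) = -344/5335 + 1366/2965 = 250706/632731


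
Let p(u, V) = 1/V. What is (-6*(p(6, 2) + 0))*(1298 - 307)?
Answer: -2973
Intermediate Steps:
(-6*(p(6, 2) + 0))*(1298 - 307) = (-6*(1/2 + 0))*(1298 - 307) = -6*(1/2 + 0)*991 = -6*1/2*991 = -3*991 = -2973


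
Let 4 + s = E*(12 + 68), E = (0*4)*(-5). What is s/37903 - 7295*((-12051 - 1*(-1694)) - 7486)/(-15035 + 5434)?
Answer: -4933632093959/363906703 ≈ -13557.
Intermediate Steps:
E = 0 (E = 0*(-5) = 0)
s = -4 (s = -4 + 0*(12 + 68) = -4 + 0*80 = -4 + 0 = -4)
s/37903 - 7295*((-12051 - 1*(-1694)) - 7486)/(-15035 + 5434) = -4/37903 - 7295*((-12051 - 1*(-1694)) - 7486)/(-15035 + 5434) = -4*1/37903 - 7295/((-9601/((-12051 + 1694) - 7486))) = -4/37903 - 7295/((-9601/(-10357 - 7486))) = -4/37903 - 7295/((-9601/(-17843))) = -4/37903 - 7295/((-9601*(-1/17843))) = -4/37903 - 7295/9601/17843 = -4/37903 - 7295*17843/9601 = -4/37903 - 130164685/9601 = -4933632093959/363906703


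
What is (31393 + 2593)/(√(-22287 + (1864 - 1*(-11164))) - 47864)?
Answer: -1626705904/2290971755 - 33986*I*√9259/2290971755 ≈ -0.71005 - 0.0014275*I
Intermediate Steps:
(31393 + 2593)/(√(-22287 + (1864 - 1*(-11164))) - 47864) = 33986/(√(-22287 + (1864 + 11164)) - 47864) = 33986/(√(-22287 + 13028) - 47864) = 33986/(√(-9259) - 47864) = 33986/(I*√9259 - 47864) = 33986/(-47864 + I*√9259)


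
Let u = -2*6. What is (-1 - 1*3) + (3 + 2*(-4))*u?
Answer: 56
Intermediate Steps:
u = -12
(-1 - 1*3) + (3 + 2*(-4))*u = (-1 - 1*3) + (3 + 2*(-4))*(-12) = (-1 - 3) + (3 - 8)*(-12) = -4 - 5*(-12) = -4 + 60 = 56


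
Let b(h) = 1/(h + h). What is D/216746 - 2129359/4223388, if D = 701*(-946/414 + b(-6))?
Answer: -873767127715/1707101876376 ≈ -0.51184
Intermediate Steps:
b(h) = 1/(2*h)
D = -1374661/828 (D = 701*(-946/414 + (½)/(-6)) = 701*(-946*1/414 + (½)*(-⅙)) = 701*(-473/207 - 1/12) = 701*(-1961/828) = -1374661/828 ≈ -1660.2)
D/216746 - 2129359/4223388 = -1374661/828/216746 - 2129359/4223388 = -1374661/828*1/216746 - 2129359*1/4223388 = -37153/4850424 - 2129359/4223388 = -873767127715/1707101876376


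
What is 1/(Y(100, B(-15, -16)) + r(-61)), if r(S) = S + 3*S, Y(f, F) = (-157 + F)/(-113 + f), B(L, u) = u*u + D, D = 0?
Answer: -13/3271 ≈ -0.0039743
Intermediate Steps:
B(L, u) = u² (B(L, u) = u*u + 0 = u² + 0 = u²)
Y(f, F) = (-157 + F)/(-113 + f)
r(S) = 4*S
1/(Y(100, B(-15, -16)) + r(-61)) = 1/((-157 + (-16)²)/(-113 + 100) + 4*(-61)) = 1/((-157 + 256)/(-13) - 244) = 1/(-1/13*99 - 244) = 1/(-99/13 - 244) = 1/(-3271/13) = -13/3271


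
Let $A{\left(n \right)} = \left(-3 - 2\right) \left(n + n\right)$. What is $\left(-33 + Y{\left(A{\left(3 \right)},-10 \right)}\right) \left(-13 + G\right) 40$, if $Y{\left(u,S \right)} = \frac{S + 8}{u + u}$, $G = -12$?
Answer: $\frac{98900}{3} \approx 32967.0$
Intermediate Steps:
$A{\left(n \right)} = - 10 n$ ($A{\left(n \right)} = - 5 \cdot 2 n = - 10 n$)
$Y{\left(u,S \right)} = \frac{8 + S}{2 u}$
$\left(-33 + Y{\left(A{\left(3 \right)},-10 \right)}\right) \left(-13 + G\right) 40 = \left(-33 + \frac{8 - 10}{2 \left(\left(-10\right) 3\right)}\right) \left(-13 - 12\right) 40 = \left(-33 + \frac{1}{2} \frac{1}{-30} \left(-2\right)\right) \left(-25\right) 40 = \left(-33 + \frac{1}{2} \left(- \frac{1}{30}\right) \left(-2\right)\right) \left(-25\right) 40 = \left(-33 + \frac{1}{30}\right) \left(-25\right) 40 = \left(- \frac{989}{30}\right) \left(-25\right) 40 = \frac{4945}{6} \cdot 40 = \frac{98900}{3}$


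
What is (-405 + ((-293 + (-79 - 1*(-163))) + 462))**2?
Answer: 23104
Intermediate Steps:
(-405 + ((-293 + (-79 - 1*(-163))) + 462))**2 = (-405 + ((-293 + (-79 + 163)) + 462))**2 = (-405 + ((-293 + 84) + 462))**2 = (-405 + (-209 + 462))**2 = (-405 + 253)**2 = (-152)**2 = 23104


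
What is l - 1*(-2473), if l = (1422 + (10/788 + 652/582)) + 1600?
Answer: 630153629/114654 ≈ 5496.1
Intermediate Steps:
l = 346614287/114654 (l = (1422 + (10*(1/788) + 652*(1/582))) + 1600 = (1422 + (5/394 + 326/291)) + 1600 = (1422 + 129899/114654) + 1600 = 163167887/114654 + 1600 = 346614287/114654 ≈ 3023.1)
l - 1*(-2473) = 346614287/114654 - 1*(-2473) = 346614287/114654 + 2473 = 630153629/114654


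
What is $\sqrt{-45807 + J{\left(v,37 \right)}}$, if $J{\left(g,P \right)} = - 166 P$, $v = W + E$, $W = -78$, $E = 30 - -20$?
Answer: $i \sqrt{51949} \approx 227.92 i$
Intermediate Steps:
$E = 50$ ($E = 30 + 20 = 50$)
$v = -28$ ($v = -78 + 50 = -28$)
$\sqrt{-45807 + J{\left(v,37 \right)}} = \sqrt{-45807 - 6142} = \sqrt{-51949} = i \sqrt{51949}$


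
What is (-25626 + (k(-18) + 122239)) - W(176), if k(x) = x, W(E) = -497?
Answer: 97092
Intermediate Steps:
(-25626 + (k(-18) + 122239)) - W(176) = (-25626 + (-18 + 122239)) - 1*(-497) = (-25626 + 122221) + 497 = 96595 + 497 = 97092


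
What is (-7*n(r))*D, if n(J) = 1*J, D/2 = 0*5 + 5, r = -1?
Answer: 70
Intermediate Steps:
D = 10 (D = 2*(0*5 + 5) = 2*(0 + 5) = 2*5 = 10)
n(J) = J
(-7*n(r))*D = -7*(-1)*10 = 7*10 = 70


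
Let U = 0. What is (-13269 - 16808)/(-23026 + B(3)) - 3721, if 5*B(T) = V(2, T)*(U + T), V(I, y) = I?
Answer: -428226019/115124 ≈ -3719.7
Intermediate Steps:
B(T) = 2*T/5 (B(T) = (2*(0 + T))/5 = (2*T)/5 = 2*T/5)
(-13269 - 16808)/(-23026 + B(3)) - 3721 = (-13269 - 16808)/(-23026 + (2/5)*3) - 3721 = -30077/(-23026 + 6/5) - 3721 = -30077/(-115124/5) - 3721 = -30077*(-5/115124) - 3721 = 150385/115124 - 3721 = -428226019/115124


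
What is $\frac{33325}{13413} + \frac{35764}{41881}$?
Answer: $\frac{1875386857}{561749853} \approx 3.3385$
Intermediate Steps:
$\frac{33325}{13413} + \frac{35764}{41881} = \frac{1875386857}{561749853}$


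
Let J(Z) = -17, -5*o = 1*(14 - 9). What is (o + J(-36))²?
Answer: 324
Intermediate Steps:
o = -1 (o = -(14 - 9)/5 = -5/5 = -⅕*5 = -1)
(o + J(-36))² = (-1 - 17)² = (-18)² = 324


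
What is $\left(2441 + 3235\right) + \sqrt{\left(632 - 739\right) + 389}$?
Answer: $5676 + \sqrt{282} \approx 5692.8$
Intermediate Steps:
$\left(2441 + 3235\right) + \sqrt{\left(632 - 739\right) + 389} = 5676 + \sqrt{-107 + 389} = 5676 + \sqrt{282}$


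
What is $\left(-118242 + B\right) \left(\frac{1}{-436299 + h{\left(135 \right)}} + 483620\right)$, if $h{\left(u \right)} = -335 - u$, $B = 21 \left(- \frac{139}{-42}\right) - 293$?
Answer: $- \frac{50046988150182249}{873538} \approx -5.7292 \cdot 10^{10}$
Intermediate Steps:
$B = - \frac{447}{2}$ ($B = 21 \left(\left(-139\right) \left(- \frac{1}{42}\right)\right) - 293 = 21 \cdot \frac{139}{42} - 293 = \frac{139}{2} - 293 = - \frac{447}{2} \approx -223.5$)
$\left(-118242 + B\right) \left(\frac{1}{-436299 + h{\left(135 \right)}} + 483620\right) = \left(-118242 - \frac{447}{2}\right) \left(\frac{1}{-436299 - 470} + 483620\right) = - \frac{236931 \left(\frac{1}{-436299 - 470} + 483620\right)}{2} = - \frac{236931 \left(\frac{1}{-436769} + 483620\right)}{2} = - \frac{236931 \left(- \frac{1}{436769} + 483620\right)}{2} = \left(- \frac{236931}{2}\right) \frac{211230223779}{436769} = - \frac{50046988150182249}{873538}$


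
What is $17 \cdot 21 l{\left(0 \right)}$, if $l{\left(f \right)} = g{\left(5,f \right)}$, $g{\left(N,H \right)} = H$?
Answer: $0$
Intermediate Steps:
$l{\left(f \right)} = f$
$17 \cdot 21 l{\left(0 \right)} = 17 \cdot 21 \cdot 0 = 357 \cdot 0 = 0$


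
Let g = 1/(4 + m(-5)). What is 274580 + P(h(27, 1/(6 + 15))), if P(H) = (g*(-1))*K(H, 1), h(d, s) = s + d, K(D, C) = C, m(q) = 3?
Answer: 1922059/7 ≈ 2.7458e+5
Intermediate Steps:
h(d, s) = d + s
g = ⅐ (g = 1/(4 + 3) = 1/7 = ⅐ ≈ 0.14286)
P(H) = -⅐ (P(H) = ((⅐)*(-1))*1 = -⅐*1 = -⅐)
274580 + P(h(27, 1/(6 + 15))) = 274580 - ⅐ = 1922059/7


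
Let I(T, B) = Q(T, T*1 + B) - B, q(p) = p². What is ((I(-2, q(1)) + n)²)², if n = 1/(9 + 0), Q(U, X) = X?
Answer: 83521/6561 ≈ 12.730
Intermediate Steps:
I(T, B) = T (I(T, B) = (T*1 + B) - B = (T + B) - B = (B + T) - B = T)
n = ⅑ (n = 1/9 = ⅑ ≈ 0.11111)
((I(-2, q(1)) + n)²)² = ((-2 + ⅑)²)² = ((-17/9)²)² = (289/81)² = 83521/6561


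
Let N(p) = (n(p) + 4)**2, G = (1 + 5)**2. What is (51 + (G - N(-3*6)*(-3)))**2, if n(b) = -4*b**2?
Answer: 25078852078641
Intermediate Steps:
G = 36 (G = 6**2 = 36)
N(p) = (4 - 4*p**2)**2 (N(p) = (-4*p**2 + 4)**2 = (4 - 4*p**2)**2)
(51 + (G - N(-3*6)*(-3)))**2 = (51 + (36 - 16*(-1 + (-3*6)**2)**2*(-3)))**2 = (51 + (36 - 16*(-1 + (-18)**2)**2*(-3)))**2 = (51 + (36 - 16*(-1 + 324)**2*(-3)))**2 = (51 + (36 - 16*323**2*(-3)))**2 = (51 + (36 - 16*104329*(-3)))**2 = (51 + (36 - 1669264*(-3)))**2 = (51 + (36 - 1*(-5007792)))**2 = (51 + (36 + 5007792))**2 = (51 + 5007828)**2 = 5007879**2 = 25078852078641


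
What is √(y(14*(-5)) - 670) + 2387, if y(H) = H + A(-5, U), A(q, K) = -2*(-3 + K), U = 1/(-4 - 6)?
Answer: 2387 + I*√18345/5 ≈ 2387.0 + 27.089*I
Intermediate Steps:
U = -⅒ (U = 1/(-10) = -⅒ ≈ -0.10000)
A(q, K) = 6 - 2*K
y(H) = 31/5 + H (y(H) = H + (6 - 2*(-⅒)) = H + (6 + ⅕) = H + 31/5 = 31/5 + H)
√(y(14*(-5)) - 670) + 2387 = √((31/5 + 14*(-5)) - 670) + 2387 = √((31/5 - 70) - 670) + 2387 = √(-319/5 - 670) + 2387 = √(-3669/5) + 2387 = I*√18345/5 + 2387 = 2387 + I*√18345/5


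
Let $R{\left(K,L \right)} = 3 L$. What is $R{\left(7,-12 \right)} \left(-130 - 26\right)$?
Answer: $5616$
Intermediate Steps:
$R{\left(7,-12 \right)} \left(-130 - 26\right) = 3 \left(-12\right) \left(-130 - 26\right) = \left(-36\right) \left(-156\right) = 5616$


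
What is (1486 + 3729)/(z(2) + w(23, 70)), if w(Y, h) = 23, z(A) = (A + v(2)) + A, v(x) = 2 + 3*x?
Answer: 149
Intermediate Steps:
z(A) = 8 + 2*A (z(A) = (A + (2 + 3*2)) + A = (A + (2 + 6)) + A = (A + 8) + A = (8 + A) + A = 8 + 2*A)
(1486 + 3729)/(z(2) + w(23, 70)) = (1486 + 3729)/((8 + 2*2) + 23) = 5215/((8 + 4) + 23) = 5215/(12 + 23) = 5215/35 = 5215*(1/35) = 149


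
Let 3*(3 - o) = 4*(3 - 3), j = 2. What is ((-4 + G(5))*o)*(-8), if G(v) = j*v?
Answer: -144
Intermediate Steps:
G(v) = 2*v
o = 3 (o = 3 - 4*(3 - 3)/3 = 3 - 4*0/3 = 3 - ⅓*0 = 3 + 0 = 3)
((-4 + G(5))*o)*(-8) = ((-4 + 2*5)*3)*(-8) = ((-4 + 10)*3)*(-8) = (6*3)*(-8) = 18*(-8) = -144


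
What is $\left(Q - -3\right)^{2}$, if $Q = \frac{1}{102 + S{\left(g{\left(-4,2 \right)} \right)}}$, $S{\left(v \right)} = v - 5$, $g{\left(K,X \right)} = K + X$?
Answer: $\frac{81796}{9025} \approx 9.0633$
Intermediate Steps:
$S{\left(v \right)} = -5 + v$ ($S{\left(v \right)} = v - 5 = -5 + v$)
$Q = \frac{1}{95}$ ($Q = \frac{1}{102 + \left(-5 + \left(-4 + 2\right)\right)} = \frac{1}{102 - 7} = \frac{1}{95} \approx 0.010526$)
$\left(Q - -3\right)^{2} = \left(\frac{1}{95} - -3\right)^{2} = \left(\frac{1}{95} + \left(-5 + 8\right)\right)^{2} = \left(\frac{1}{95} + 3\right)^{2} = \left(\frac{286}{95}\right)^{2} = \frac{81796}{9025}$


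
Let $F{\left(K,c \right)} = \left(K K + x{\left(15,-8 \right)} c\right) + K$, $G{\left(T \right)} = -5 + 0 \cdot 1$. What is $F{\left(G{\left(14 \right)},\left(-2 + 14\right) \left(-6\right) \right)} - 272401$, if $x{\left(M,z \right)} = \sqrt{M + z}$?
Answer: $-272381 - 72 \sqrt{7} \approx -2.7257 \cdot 10^{5}$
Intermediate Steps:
$G{\left(T \right)} = -5$ ($G{\left(T \right)} = -5 + 0 = -5$)
$F{\left(K,c \right)} = K + K^{2} + c \sqrt{7}$ ($F{\left(K,c \right)} = \left(K K + \sqrt{15 - 8} c\right) + K = \left(K^{2} + \sqrt{7} c\right) + K = \left(K^{2} + c \sqrt{7}\right) + K = K + K^{2} + c \sqrt{7}$)
$F{\left(G{\left(14 \right)},\left(-2 + 14\right) \left(-6\right) \right)} - 272401 = \left(-5 + \left(-5\right)^{2} + \left(-2 + 14\right) \left(-6\right) \sqrt{7}\right) - 272401 = \left(-5 + 25 + 12 \left(-6\right) \sqrt{7}\right) - 272401 = \left(-5 + 25 - 72 \sqrt{7}\right) - 272401 = \left(20 - 72 \sqrt{7}\right) - 272401 = -272381 - 72 \sqrt{7}$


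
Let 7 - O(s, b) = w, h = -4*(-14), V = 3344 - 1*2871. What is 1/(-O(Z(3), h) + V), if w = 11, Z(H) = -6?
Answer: 1/477 ≈ 0.0020964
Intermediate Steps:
V = 473 (V = 3344 - 2871 = 473)
h = 56
O(s, b) = -4 (O(s, b) = 7 - 1*11 = 7 - 11 = -4)
1/(-O(Z(3), h) + V) = 1/(-1*(-4) + 473) = 1/(4 + 473) = 1/477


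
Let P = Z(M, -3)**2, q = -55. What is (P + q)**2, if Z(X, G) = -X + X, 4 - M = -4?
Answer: 3025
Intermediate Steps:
M = 8 (M = 4 - 1*(-4) = 4 + 4 = 8)
Z(X, G) = 0
P = 0 (P = 0**2 = 0)
(P + q)**2 = (0 - 55)**2 = (-55)**2 = 3025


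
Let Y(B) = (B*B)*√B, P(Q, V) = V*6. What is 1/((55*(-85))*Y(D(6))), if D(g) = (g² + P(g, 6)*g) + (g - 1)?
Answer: -√257/79356222275 ≈ -2.0202e-10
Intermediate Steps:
P(Q, V) = 6*V
D(g) = -1 + g² + 37*g (D(g) = (g² + (6*6)*g) + (g - 1) = (g² + 36*g) + (-1 + g) = -1 + g² + 37*g)
Y(B) = B^(5/2) (Y(B) = B²*√B = B^(5/2))
1/((55*(-85))*Y(D(6))) = 1/((55*(-85))*(-1 + 6² + 37*6)^(5/2)) = 1/(-4675*(-1 + 36 + 222)^(5/2)) = 1/(-308779075*√257) = -√257/79356222275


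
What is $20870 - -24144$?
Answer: $45014$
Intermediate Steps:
$20870 - -24144 = 20870 + 24144 = 45014$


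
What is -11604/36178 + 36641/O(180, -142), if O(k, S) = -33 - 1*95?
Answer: -663541705/2315392 ≈ -286.58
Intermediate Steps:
O(k, S) = -128 (O(k, S) = -33 - 95 = -128)
-11604/36178 + 36641/O(180, -142) = -11604/36178 + 36641/(-128) = -11604*1/36178 + 36641*(-1/128) = -5802/18089 - 36641/128 = -663541705/2315392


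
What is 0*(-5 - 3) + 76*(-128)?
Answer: -9728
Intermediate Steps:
0*(-5 - 3) + 76*(-128) = 0*(-8) - 9728 = 0 - 9728 = -9728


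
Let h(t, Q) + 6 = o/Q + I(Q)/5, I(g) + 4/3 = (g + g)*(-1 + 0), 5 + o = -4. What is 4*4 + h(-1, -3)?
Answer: 209/15 ≈ 13.933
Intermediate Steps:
o = -9 (o = -5 - 4 = -9)
I(g) = -4/3 - 2*g (I(g) = -4/3 + (g + g)*(-1 + 0) = -4/3 + (2*g)*(-1) = -4/3 - 2*g)
h(t, Q) = -94/15 - 9/Q - 2*Q/5 (h(t, Q) = -6 + (-9/Q + (-4/3 - 2*Q)/5) = -6 + (-9/Q + (-4/3 - 2*Q)*(⅕)) = -6 + (-9/Q + (-4/15 - 2*Q/5)) = -6 + (-4/15 - 9/Q - 2*Q/5) = -94/15 - 9/Q - 2*Q/5)
4*4 + h(-1, -3) = 4*4 + (-94/15 - 9/(-3) - ⅖*(-3)) = 16 + (-94/15 - 9*(-⅓) + 6/5) = 16 + (-94/15 + 3 + 6/5) = 16 - 31/15 = 209/15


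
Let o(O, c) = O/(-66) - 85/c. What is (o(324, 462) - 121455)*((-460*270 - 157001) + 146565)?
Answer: 3777520152034/231 ≈ 1.6353e+10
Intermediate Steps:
o(O, c) = -85/c - O/66 (o(O, c) = O*(-1/66) - 85/c = -O/66 - 85/c = -85/c - O/66)
(o(324, 462) - 121455)*((-460*270 - 157001) + 146565) = ((-85/462 - 1/66*324) - 121455)*((-460*270 - 157001) + 146565) = ((-85*1/462 - 54/11) - 121455)*((-124200 - 157001) + 146565) = ((-85/462 - 54/11) - 121455)*(-281201 + 146565) = (-2353/462 - 121455)*(-134636) = -56114563/462*(-134636) = 3777520152034/231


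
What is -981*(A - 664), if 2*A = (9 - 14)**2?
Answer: 1278243/2 ≈ 6.3912e+5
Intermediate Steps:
A = 25/2 (A = (9 - 14)**2/2 = (1/2)*(-5)**2 = (1/2)*25 = 25/2 ≈ 12.500)
-981*(A - 664) = -981*(25/2 - 664) = -981*(-1303/2) = 1278243/2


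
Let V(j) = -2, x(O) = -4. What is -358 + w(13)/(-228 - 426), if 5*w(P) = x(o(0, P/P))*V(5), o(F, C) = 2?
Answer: -585334/1635 ≈ -358.00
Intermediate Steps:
w(P) = 8/5 (w(P) = (-4*(-2))/5 = (⅕)*8 = 8/5)
-358 + w(13)/(-228 - 426) = -358 + 8/(5*(-228 - 426)) = -358 + (8/5)/(-654) = -358 + (8/5)*(-1/654) = -358 - 4/1635 = -585334/1635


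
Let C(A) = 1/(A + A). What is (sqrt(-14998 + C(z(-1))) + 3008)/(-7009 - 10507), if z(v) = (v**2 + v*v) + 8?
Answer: -752/4379 - 11*I*sqrt(12395)/175160 ≈ -0.17173 - 0.0069917*I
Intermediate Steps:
z(v) = 8 + 2*v**2 (z(v) = (v**2 + v**2) + 8 = 2*v**2 + 8 = 8 + 2*v**2)
C(A) = 1/(2*A)
(sqrt(-14998 + C(z(-1))) + 3008)/(-7009 - 10507) = (sqrt(-14998 + 1/(2*(8 + 2*(-1)**2))) + 3008)/(-7009 - 10507) = (sqrt(-14998 + 1/(2*(8 + 2*1))) + 3008)/(-17516) = (sqrt(-14998 + 1/(2*(8 + 2))) + 3008)*(-1/17516) = (sqrt(-14998 + (1/2)/10) + 3008)*(-1/17516) = (sqrt(-14998 + (1/2)*(1/10)) + 3008)*(-1/17516) = (sqrt(-14998 + 1/20) + 3008)*(-1/17516) = (sqrt(-299959/20) + 3008)*(-1/17516) = (11*I*sqrt(12395)/10 + 3008)*(-1/17516) = (3008 + 11*I*sqrt(12395)/10)*(-1/17516) = -752/4379 - 11*I*sqrt(12395)/175160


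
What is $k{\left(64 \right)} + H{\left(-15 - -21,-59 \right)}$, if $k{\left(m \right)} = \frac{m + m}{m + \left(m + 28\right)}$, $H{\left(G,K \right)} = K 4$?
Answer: $- \frac{9172}{39} \approx -235.18$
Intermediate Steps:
$H{\left(G,K \right)} = 4 K$
$k{\left(m \right)} = \frac{2 m}{28 + 2 m}$ ($k{\left(m \right)} = \frac{2 m}{m + \left(28 + m\right)} = \frac{2 m}{28 + 2 m}$)
$k{\left(64 \right)} + H{\left(-15 - -21,-59 \right)} = \frac{64}{14 + 64} + 4 \left(-59\right) = \frac{64}{78} - 236 = 64 \cdot \frac{1}{78} - 236 = \frac{32}{39} - 236 = - \frac{9172}{39}$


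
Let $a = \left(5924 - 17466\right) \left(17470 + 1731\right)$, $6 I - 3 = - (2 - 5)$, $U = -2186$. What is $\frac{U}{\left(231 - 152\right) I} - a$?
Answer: $\frac{17507815232}{79} \approx 2.2162 \cdot 10^{8}$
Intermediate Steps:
$I = 1$ ($I = \frac{1}{2} + \frac{\left(-1\right) \left(2 - 5\right)}{6} = \frac{1}{2} + \frac{\left(-1\right) \left(-3\right)}{6} = \frac{1}{2} + \frac{1}{6} \cdot 3 = \frac{1}{2} + \frac{1}{2} = 1$)
$a = -221617942$ ($a = \left(-11542\right) 19201 = -221617942$)
$\frac{U}{\left(231 - 152\right) I} - a = - \frac{2186}{\left(231 - 152\right) 1} - -221617942 = - \frac{2186}{\left(231 - 152\right) 1} + 221617942 = - \frac{2186}{79 \cdot 1} + 221617942 = - \frac{2186}{79} + 221617942 = \frac{17507815232}{79}$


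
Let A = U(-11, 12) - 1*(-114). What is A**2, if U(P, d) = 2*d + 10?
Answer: 21904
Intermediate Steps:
U(P, d) = 10 + 2*d
A = 148 (A = (10 + 2*12) - 1*(-114) = (10 + 24) + 114 = 34 + 114 = 148)
A**2 = 148**2 = 21904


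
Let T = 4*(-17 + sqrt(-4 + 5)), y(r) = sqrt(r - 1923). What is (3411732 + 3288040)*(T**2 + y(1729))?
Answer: 27442266112 + 6699772*I*sqrt(194) ≈ 2.7442e+10 + 9.3317e+7*I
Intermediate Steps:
y(r) = sqrt(-1923 + r)
T = -64 (T = 4*(-17 + sqrt(1)) = 4*(-17 + 1) = 4*(-16) = -64)
(3411732 + 3288040)*(T**2 + y(1729)) = (3411732 + 3288040)*((-64)**2 + sqrt(-1923 + 1729)) = 6699772*(4096 + sqrt(-194)) = 6699772*(4096 + I*sqrt(194)) = 27442266112 + 6699772*I*sqrt(194)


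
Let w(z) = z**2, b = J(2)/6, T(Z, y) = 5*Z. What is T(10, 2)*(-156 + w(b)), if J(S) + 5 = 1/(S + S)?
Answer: -2237375/288 ≈ -7768.7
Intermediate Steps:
J(S) = -5 + 1/(2*S) (J(S) = -5 + 1/(S + S) = -5 + 1/(2*S))
b = -19/24 (b = (-5 + (1/2)/2)/6 = (-5 + (1/2)*(1/2))*(1/6) = (-5 + 1/4)*(1/6) = -19/4*1/6 = -19/24 ≈ -0.79167)
T(10, 2)*(-156 + w(b)) = (5*10)*(-156 + (-19/24)**2) = 50*(-156 + 361/576) = 50*(-89495/576) = -2237375/288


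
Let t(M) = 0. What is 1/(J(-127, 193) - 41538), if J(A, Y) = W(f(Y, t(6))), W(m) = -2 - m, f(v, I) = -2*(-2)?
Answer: -1/41544 ≈ -2.4071e-5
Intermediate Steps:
f(v, I) = 4
J(A, Y) = -6 (J(A, Y) = -2 - 1*4 = -2 - 4 = -6)
1/(J(-127, 193) - 41538) = 1/(-6 - 41538) = 1/(-41544) = -1/41544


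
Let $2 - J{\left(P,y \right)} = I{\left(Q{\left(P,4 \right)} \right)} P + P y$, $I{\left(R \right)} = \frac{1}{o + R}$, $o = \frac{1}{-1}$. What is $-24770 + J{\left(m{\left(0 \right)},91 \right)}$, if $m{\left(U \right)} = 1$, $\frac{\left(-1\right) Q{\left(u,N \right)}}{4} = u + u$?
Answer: $- \frac{223730}{9} \approx -24859.0$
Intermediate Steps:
$o = -1$
$Q{\left(u,N \right)} = - 8 u$ ($Q{\left(u,N \right)} = - 4 \left(u + u\right) = - 4 \cdot 2 u = - 8 u$)
$I{\left(R \right)} = \frac{1}{-1 + R}$
$J{\left(P,y \right)} = 2 - P y - \frac{P}{-1 - 8 P}$ ($J{\left(P,y \right)} = 2 - \left(\frac{P}{-1 - 8 P} + P y\right) = 2 - \left(P y + \frac{P}{-1 - 8 P}\right) = 2 - P y - \frac{P}{-1 - 8 P}$)
$-24770 + J{\left(m{\left(0 \right)},91 \right)} = -24770 + \frac{1 + \left(1 + 8 \cdot 1\right) \left(2 - 1 \cdot 91\right)}{1 + 8 \cdot 1} = -24770 + \frac{1 + \left(1 + 8\right) \left(2 - 91\right)}{1 + 8} = -24770 + \frac{1 + 9 \left(-89\right)}{9} = -24770 + \frac{1 - 801}{9} = -24770 + \frac{1}{9} \left(-800\right) = -24770 - \frac{800}{9} = - \frac{223730}{9}$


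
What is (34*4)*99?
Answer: 13464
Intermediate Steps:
(34*4)*99 = 136*99 = 13464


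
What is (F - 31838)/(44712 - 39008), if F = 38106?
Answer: 1567/1426 ≈ 1.0989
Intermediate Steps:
(F - 31838)/(44712 - 39008) = (38106 - 31838)/(44712 - 39008) = 6268/5704 = 6268*(1/5704) = 1567/1426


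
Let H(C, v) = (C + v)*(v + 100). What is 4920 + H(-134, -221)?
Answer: 47875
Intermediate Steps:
H(C, v) = (100 + v)*(C + v) (H(C, v) = (C + v)*(100 + v) = (100 + v)*(C + v))
4920 + H(-134, -221) = 4920 + ((-221)**2 + 100*(-134) + 100*(-221) - 134*(-221)) = 4920 + (48841 - 13400 - 22100 + 29614) = 4920 + 42955 = 47875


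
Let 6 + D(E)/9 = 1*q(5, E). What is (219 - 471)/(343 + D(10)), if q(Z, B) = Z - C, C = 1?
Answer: -252/325 ≈ -0.77538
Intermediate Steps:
q(Z, B) = -1 + Z (q(Z, B) = Z - 1*1 = Z - 1 = -1 + Z)
D(E) = -18 (D(E) = -54 + 9*(1*(-1 + 5)) = -54 + 9*(1*4) = -54 + 9*4 = -54 + 36 = -18)
(219 - 471)/(343 + D(10)) = (219 - 471)/(343 - 18) = -252/325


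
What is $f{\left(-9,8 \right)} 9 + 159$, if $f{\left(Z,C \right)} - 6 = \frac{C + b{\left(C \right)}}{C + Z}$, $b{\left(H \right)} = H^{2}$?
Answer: $-435$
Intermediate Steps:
$f{\left(Z,C \right)} = 6 + \frac{C + C^{2}}{C + Z}$
$f{\left(-9,8 \right)} 9 + 159 = \frac{8^{2} + 6 \left(-9\right) + 7 \cdot 8}{8 - 9} \cdot 9 + 159 = \frac{64 - 54 + 56}{-1} \cdot 9 + 159 = \left(-1\right) 66 \cdot 9 + 159 = \left(-66\right) 9 + 159 = -594 + 159 = -435$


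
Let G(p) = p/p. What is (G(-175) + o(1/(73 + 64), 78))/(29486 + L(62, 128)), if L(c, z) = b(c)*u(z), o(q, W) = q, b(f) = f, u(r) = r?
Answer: 23/854469 ≈ 2.6917e-5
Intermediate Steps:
G(p) = 1
L(c, z) = c*z
(G(-175) + o(1/(73 + 64), 78))/(29486 + L(62, 128)) = (1 + 1/(73 + 64))/(29486 + 62*128) = (1 + 1/137)/(29486 + 7936) = (1 + 1/137)/37422 = (138/137)*(1/37422) = 23/854469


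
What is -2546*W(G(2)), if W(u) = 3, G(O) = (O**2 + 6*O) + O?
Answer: -7638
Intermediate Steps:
G(O) = O**2 + 7*O
-2546*W(G(2)) = -2546*3 = -1*7638 = -7638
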